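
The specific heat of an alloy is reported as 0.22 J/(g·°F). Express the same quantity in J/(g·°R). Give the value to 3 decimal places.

The quantity depends on a temperature interval, so only the ratio of degree sizes applies; the offset between the scales is irrelevant.
A change of 1°R is a change of 1°F, so per °R the value is 0.22 × 1 = 0.220.

0.220 J/(g·°R)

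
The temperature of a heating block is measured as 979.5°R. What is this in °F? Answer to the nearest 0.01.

In Celsius: (979.5 - 491.67) × 5/9 = 271.0167°C.
In Fahrenheit: 271.0167 × 1.8 + 32 = 519.83°F.

519.83°F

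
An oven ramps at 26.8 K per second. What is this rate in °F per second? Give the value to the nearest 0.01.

The quantity depends on a temperature interval, so only the ratio of degree sizes applies; the offset between the scales is irrelevant.
A change of 1 K is a change of 1.8°F, so 26.8 × 1.8 = 48.24.

48.24 °F/second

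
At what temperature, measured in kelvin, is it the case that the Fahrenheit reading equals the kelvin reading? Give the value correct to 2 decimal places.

Let K be the kelvin reading. The Fahrenheit reading is F = 1.8·K - 459.67.
Set F = K: 1.8·K - 459.67 = K.
(0.8)·K = 459.67  ⇒  K = 574.59.

574.59 K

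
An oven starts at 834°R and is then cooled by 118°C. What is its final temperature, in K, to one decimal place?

345.3 K

Initial temperature in Celsius: (834 - 491.67) × 5/9 = 190.1833°C.
Final Celsius temperature: 190.1833 - 118.0000 = 72.1833°C.
In kelvin: 72.1833 + 273.15 = 345.3 K.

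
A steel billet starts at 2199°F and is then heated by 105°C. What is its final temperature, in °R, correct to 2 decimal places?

2847.67°R

Initial temperature in Celsius: (2199 - 32) × 5/9 = 1203.8889°C.
Final Celsius temperature: 1203.8889 + 105.0000 = 1308.8889°C.
In Rankine: 1308.8889 × 1.8 + 491.67 = 2847.67°R.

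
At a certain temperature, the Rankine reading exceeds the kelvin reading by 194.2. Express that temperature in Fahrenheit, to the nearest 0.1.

Let x be the kelvin reading; then the Rankine reading is 1.8·x.
(1.8·x) - x = 194.2  ⇒  (0.8)·x = 194.2  ⇒  x = 242.7500 K.
In Celsius: 242.75 - 273.15 = -30.4000°C.
In Fahrenheit: -30.4000 × 1.8 + 32 = -22.7°F.

-22.7°F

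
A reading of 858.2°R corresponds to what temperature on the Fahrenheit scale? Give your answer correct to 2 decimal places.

In Celsius: (858.2 - 491.67) × 5/9 = 203.6278°C.
In Fahrenheit: 203.6278 × 1.8 + 32 = 398.53°F.

398.53°F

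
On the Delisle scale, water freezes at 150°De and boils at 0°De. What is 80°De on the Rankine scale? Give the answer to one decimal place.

575.7°R

Linear interpolation between the fixed points: C = (80 - 150) × 100 / (0 - 150) = 46.6667°C.
Then 46.6667 × 1.8 + 491.67 = 575.7°R.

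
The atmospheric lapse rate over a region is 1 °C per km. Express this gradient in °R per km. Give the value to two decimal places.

The quantity depends on a temperature interval, so only the ratio of degree sizes applies; the offset between the scales is irrelevant.
A change of 1°C is a change of 1.8°R, so 1 × 1.8 = 1.80.

1.80 °R/km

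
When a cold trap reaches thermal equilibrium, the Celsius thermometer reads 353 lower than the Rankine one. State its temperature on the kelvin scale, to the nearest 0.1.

Let x be the Rankine reading; then the Celsius reading is 5/9·x - 273.15.
(5/9·x - 273.15) - x = -353  ⇒  (-4/9)·x = -79.85  ⇒  x = 179.6625°R.
In Celsius: (179.6625 - 491.67) × 5/9 = -173.3375°C.
In kelvin: -173.3375 + 273.15 = 99.8 K.

99.8 K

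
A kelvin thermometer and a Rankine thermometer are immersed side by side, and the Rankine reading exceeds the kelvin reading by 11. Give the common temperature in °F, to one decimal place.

-434.9°F

Let x be the kelvin reading; then the Rankine reading is 1.8·x.
(1.8·x) - x = 11  ⇒  (0.8)·x = 11  ⇒  x = 13.7500 K.
In Celsius: 13.75 - 273.15 = -259.4000°C.
In Fahrenheit: -259.4000 × 1.8 + 32 = -434.9°F.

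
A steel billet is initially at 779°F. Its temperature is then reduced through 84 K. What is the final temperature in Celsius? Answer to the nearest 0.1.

Initial temperature in Celsius: (779 - 32) × 5/9 = 415.0000°C.
The 84 K change is an interval; Kelvin and Celsius degrees are the same size, so ΔC = -84°C.
Final Celsius temperature: 415.0000 - 84.0000 = 331.0000°C.

331.0°C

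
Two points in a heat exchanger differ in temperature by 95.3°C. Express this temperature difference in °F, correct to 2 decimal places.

171.54°F

An interval of 1°C corresponds to 1.8°F.
95.3 × 1.8 = 171.54.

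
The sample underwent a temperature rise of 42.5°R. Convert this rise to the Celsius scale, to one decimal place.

23.6°C

Only the scale ratio 5/9 matters for a change in temperature.
42.5 × 5/9 = 23.6.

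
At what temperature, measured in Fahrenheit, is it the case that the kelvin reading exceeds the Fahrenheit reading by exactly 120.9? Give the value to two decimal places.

Let F be the Fahrenheit reading. The kelvin reading is K = 5/9·F + 255.372.
Require K - F = 120.9: (-4/9)·F + 255.372 = 120.9.
F = (120.9 - 255.372) / (-4/9) = 302.56.

302.56°F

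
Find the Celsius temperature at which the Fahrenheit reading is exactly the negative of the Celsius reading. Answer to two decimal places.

Let C be the Celsius reading. The Fahrenheit reading is F = 1.8·C + 32.
Require F = -1·C: 1.8·C + 32 = -1·C.
(2.8)·C = -32  ⇒  C = -11.43.

-11.43°C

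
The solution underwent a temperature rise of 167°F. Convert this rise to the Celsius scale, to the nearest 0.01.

92.78°C

Only the scale ratio 5/9 matters for a change in temperature.
167 × 5/9 = 92.78.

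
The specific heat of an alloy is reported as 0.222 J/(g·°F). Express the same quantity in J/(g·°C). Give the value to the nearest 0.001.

The quantity depends on a temperature interval, so only the ratio of degree sizes applies; the offset between the scales is irrelevant.
A change of 1°C is a change of 1.8°F, so per °C the value is 0.222 × 1.8 = 0.400.

0.400 J/(g·°C)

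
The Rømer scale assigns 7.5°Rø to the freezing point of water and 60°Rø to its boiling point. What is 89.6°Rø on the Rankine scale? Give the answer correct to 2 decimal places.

773.16°R

Linear interpolation between the fixed points: C = (89.6 - 7.5) × 100 / (60 - 7.5) = 156.3810°C.
Then 156.3810 × 1.8 + 491.67 = 773.16°R.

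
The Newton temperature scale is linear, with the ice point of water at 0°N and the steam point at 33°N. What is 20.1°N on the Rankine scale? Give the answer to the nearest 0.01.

Linear interpolation between the fixed points: C = (20.1 - 0) × 100 / (33 - 0) = 60.9091°C.
Then 60.9091 × 1.8 + 491.67 = 601.31°R.

601.31°R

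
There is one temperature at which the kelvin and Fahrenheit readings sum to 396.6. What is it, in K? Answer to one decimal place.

305.8 K

Let K be the kelvin reading. The Fahrenheit reading is F = 1.8·K - 459.67.
Require K + F = 396.6: (2.8)·K - 459.67 = 396.6.
K = (396.6 + 459.67) / (2.8) = 305.8.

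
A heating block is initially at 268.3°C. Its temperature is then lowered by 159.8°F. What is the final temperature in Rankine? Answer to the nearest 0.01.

The 159.8°F change is an interval, so only the factor 5/9 applies: -159.8 × 5/9 = -88.7778°C.
Final Celsius temperature: 268.3000 - 88.7778 = 179.5222°C.
In Rankine: 179.5222 × 1.8 + 491.67 = 814.81°R.

814.81°R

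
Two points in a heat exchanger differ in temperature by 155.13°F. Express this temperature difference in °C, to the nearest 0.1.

86.2°C

Only the scale ratio 5/9 matters for a change in temperature.
155.13 × 5/9 = 86.2.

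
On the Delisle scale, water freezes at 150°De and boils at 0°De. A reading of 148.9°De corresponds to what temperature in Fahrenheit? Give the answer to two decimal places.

Linear interpolation between the fixed points: C = (148.9 - 150) × 100 / (0 - 150) = 0.7333°C.
Then 0.7333 × 1.8 + 32 = 33.32°F.

33.32°F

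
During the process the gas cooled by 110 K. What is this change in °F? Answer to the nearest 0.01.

For a temperature interval the offset drops out; only the factor 1.8 applies.
110 × 1.8 = 198.00.

198.00°F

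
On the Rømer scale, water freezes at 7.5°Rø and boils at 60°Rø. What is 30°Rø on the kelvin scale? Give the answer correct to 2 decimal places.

Linear interpolation between the fixed points: C = (30 - 7.5) × 100 / (60 - 7.5) = 42.8571°C.
Then 42.8571 + 273.15 = 316.01 K.

316.01 K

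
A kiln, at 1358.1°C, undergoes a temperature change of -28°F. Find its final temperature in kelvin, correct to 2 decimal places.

The 28°F change is an interval, so only the factor 5/9 applies: -28 × 5/9 = -15.5556°C.
Final Celsius temperature: 1358.1000 - 15.5556 = 1342.5444°C.
In kelvin: 1342.5444 + 273.15 = 1615.69 K.

1615.69 K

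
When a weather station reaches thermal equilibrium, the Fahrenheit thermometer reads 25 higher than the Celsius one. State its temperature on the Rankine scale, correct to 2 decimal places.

475.92°R

Let x be the Celsius reading; then the Fahrenheit reading is 1.8·x + 32.
(1.8·x + 32) - x = 25  ⇒  (0.8)·x = -7  ⇒  x = -8.7500°C.
In Rankine: -8.7500 × 1.8 + 491.67 = 475.92°R.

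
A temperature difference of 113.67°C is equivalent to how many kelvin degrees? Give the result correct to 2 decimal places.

113.67 K

Celsius and kelvin degrees are the same size, so the interval is unchanged: 113.67.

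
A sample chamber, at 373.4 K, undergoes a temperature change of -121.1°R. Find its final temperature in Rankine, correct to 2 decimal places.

551.02°R

Initial temperature in Celsius: 373.4 - 273.15 = 100.2500°C.
The 121.1°R change is an interval, so only the factor 5/9 applies: -121.1 × 5/9 = -67.2778°C.
Final Celsius temperature: 100.2500 - 67.2778 = 32.9722°C.
In Rankine: 32.9722 × 1.8 + 491.67 = 551.02°R.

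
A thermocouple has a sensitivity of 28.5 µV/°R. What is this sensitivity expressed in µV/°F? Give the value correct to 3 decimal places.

The quantity depends on a temperature interval, so only the ratio of degree sizes applies; the offset between the scales is irrelevant.
A change of 1°F is a change of 1°R, so per °F the value is 28.5 × 1 = 28.500.

28.500 µV/°F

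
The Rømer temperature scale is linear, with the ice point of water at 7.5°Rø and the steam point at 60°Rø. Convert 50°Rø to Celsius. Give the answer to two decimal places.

Linear interpolation between the fixed points: C = (50 - 7.5) × 100 / (60 - 7.5) = 80.9524°C.

80.95°C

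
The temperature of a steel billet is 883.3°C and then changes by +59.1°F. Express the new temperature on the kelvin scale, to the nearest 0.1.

The 59.1°F change is an interval, so only the factor 5/9 applies: +59.1 × 5/9 = +32.8333°C.
Final Celsius temperature: 883.3000 + 32.8333 = 916.1333°C.
In kelvin: 916.1333 + 273.15 = 1189.3 K.

1189.3 K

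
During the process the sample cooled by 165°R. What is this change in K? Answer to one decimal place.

Only the scale ratio 5/9 matters for a change in temperature.
165 × 5/9 = 91.7.

91.7 K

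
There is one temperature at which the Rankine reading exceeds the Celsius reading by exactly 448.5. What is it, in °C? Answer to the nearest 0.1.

-54.0°C

Let C be the Celsius reading. The Rankine reading is R = 1.8·C + 491.67.
Require R - C = 448.5: (0.8)·C + 491.67 = 448.5.
C = (448.5 - 491.67) / (0.8) = -54.0.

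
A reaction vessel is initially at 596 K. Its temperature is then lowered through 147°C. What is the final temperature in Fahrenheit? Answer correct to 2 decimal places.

348.53°F

Initial temperature in Celsius: 596 - 273.15 = 322.8500°C.
Final Celsius temperature: 322.8500 - 147.0000 = 175.8500°C.
In Fahrenheit: 175.8500 × 1.8 + 32 = 348.53°F.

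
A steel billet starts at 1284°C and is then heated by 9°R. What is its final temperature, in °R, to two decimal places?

The 9°R change is an interval, so only the factor 5/9 applies: +9 × 5/9 = +5.0000°C.
Final Celsius temperature: 1284.0000 + 5.0000 = 1289.0000°C.
In Rankine: 1289.0000 × 1.8 + 491.67 = 2811.87°R.

2811.87°R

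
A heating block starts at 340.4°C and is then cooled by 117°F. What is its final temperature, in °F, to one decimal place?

527.7°F

The 117°F change is an interval, so only the factor 5/9 applies: -117 × 5/9 = -65.0000°C.
Final Celsius temperature: 340.4000 - 65.0000 = 275.4000°C.
In Fahrenheit: 275.4000 × 1.8 + 32 = 527.7°F.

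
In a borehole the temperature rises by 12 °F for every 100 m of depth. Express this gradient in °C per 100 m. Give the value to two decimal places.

6.67 °C/100 m

The quantity depends on a temperature interval, so only the ratio of degree sizes applies; the offset between the scales is irrelevant.
A change of 1°F is a change of 5/9°C, so 12 × 5/9 = 6.67.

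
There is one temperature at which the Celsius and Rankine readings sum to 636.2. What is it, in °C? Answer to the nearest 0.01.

51.62°C

Let C be the Celsius reading. The Rankine reading is R = 1.8·C + 491.67.
Require C + R = 636.2: (2.8)·C + 491.67 = 636.2.
C = (636.2 - 491.67) / (2.8) = 51.62.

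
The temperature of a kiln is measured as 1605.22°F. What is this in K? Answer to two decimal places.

1147.16 K

In Celsius: (1605.22 - 32) × 5/9 = 874.0111°C.
In kelvin: 874.0111 + 273.15 = 1147.16 K.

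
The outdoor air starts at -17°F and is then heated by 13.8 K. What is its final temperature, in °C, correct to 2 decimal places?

-13.42°C

Initial temperature in Celsius: (-17 - 32) × 5/9 = -27.2222°C.
The 13.8 K change is an interval; Kelvin and Celsius degrees are the same size, so ΔC = +13.8°C.
Final Celsius temperature: -27.2222 + 13.8000 = -13.4222°C.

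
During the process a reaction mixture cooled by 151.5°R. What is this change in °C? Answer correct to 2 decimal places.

84.17°C

Only the scale ratio 5/9 matters for a change in temperature.
151.5 × 5/9 = 84.17.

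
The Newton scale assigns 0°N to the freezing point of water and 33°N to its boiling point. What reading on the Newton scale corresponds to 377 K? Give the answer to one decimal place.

First in Celsius: 377 - 273.15 = 103.8500°C.
Linearly onto the Newton scale: 0 + (103.8500 / 100) × (33 - 0) = 34.3°N.

34.3°N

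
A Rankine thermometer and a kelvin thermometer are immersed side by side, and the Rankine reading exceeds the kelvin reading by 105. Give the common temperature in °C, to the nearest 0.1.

-141.9°C

Let x be the Rankine reading; then the kelvin reading is 5/9·x.
(5/9·x) - x = -105  ⇒  (-4/9)·x = -105  ⇒  x = 236.2500°R.
In Celsius: (236.25 - 491.67) × 5/9 = -141.9°C.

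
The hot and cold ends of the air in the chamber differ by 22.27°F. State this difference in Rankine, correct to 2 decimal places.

22.27°R

Fahrenheit and Rankine degrees are the same size, so the interval is unchanged: 22.27.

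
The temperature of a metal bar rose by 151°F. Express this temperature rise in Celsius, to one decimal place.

83.9°C

For a temperature interval the offset drops out; only the factor 5/9 applies.
151 × 5/9 = 83.9.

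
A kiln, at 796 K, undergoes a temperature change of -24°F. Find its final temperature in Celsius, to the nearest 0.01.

509.52°C

Initial temperature in Celsius: 796 - 273.15 = 522.8500°C.
The 24°F change is an interval, so only the factor 5/9 applies: -24 × 5/9 = -13.3333°C.
Final Celsius temperature: 522.8500 - 13.3333 = 509.5167°C.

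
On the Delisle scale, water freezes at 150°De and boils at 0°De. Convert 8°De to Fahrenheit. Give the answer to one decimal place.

202.4°F

Linear interpolation between the fixed points: C = (8 - 150) × 100 / (0 - 150) = 94.6667°C.
Then 94.6667 × 1.8 + 32 = 202.4°F.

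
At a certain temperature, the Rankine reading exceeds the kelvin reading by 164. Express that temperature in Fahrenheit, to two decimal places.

Let x be the Rankine reading; then the kelvin reading is 5/9·x.
(5/9·x) - x = -164  ⇒  (-4/9)·x = -164  ⇒  x = 369.0000°R.
In Celsius: (369 - 491.67) × 5/9 = -68.1500°C.
In Fahrenheit: -68.1500 × 1.8 + 32 = -90.67°F.

-90.67°F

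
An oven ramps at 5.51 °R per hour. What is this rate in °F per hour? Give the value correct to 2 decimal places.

5.51 °F/hour

The quantity depends on a temperature interval, so only the ratio of degree sizes applies; the offset between the scales is irrelevant.
A change of 1°R is a change of 1°F, so 5.51 × 1 = 5.51.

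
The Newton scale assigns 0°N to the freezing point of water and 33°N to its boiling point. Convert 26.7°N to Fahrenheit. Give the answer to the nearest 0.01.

177.64°F

Linear interpolation between the fixed points: C = (26.7 - 0) × 100 / (33 - 0) = 80.9091°C.
Then 80.9091 × 1.8 + 32 = 177.64°F.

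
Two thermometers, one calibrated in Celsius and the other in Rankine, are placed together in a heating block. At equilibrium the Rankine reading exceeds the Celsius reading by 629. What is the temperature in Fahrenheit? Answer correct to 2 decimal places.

Let x be the Celsius reading; then the Rankine reading is 1.8·x + 491.67.
(1.8·x + 491.67) - x = 629  ⇒  (0.8)·x = 137.33  ⇒  x = 171.6625°C.
In Fahrenheit: 171.6625 × 1.8 + 32 = 340.99°F.

340.99°F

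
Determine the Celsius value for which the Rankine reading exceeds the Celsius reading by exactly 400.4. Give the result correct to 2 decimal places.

Let C be the Celsius reading. The Rankine reading is R = 1.8·C + 491.67.
Require R - C = 400.4: (0.8)·C + 491.67 = 400.4.
C = (400.4 - 491.67) / (0.8) = -114.09.

-114.09°C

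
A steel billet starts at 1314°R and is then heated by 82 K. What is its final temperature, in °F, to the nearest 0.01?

Initial temperature in Celsius: (1314 - 491.67) × 5/9 = 456.8500°C.
The 82 K change is an interval; Kelvin and Celsius degrees are the same size, so ΔC = +82°C.
Final Celsius temperature: 456.8500 + 82.0000 = 538.8500°C.
In Fahrenheit: 538.8500 × 1.8 + 32 = 1001.93°F.

1001.93°F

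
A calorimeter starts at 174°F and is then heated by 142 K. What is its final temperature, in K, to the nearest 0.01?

Initial temperature in Celsius: (174 - 32) × 5/9 = 78.8889°C.
The 142 K change is an interval; Kelvin and Celsius degrees are the same size, so ΔC = +142°C.
Final Celsius temperature: 78.8889 + 142.0000 = 220.8889°C.
In kelvin: 220.8889 + 273.15 = 494.04 K.

494.04 K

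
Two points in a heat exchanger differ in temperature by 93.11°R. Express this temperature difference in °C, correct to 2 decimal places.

Only the scale ratio 5/9 matters for a change in temperature.
93.11 × 5/9 = 51.73.

51.73°C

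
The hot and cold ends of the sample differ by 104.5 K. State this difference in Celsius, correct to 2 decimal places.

Kelvin and Celsius degrees are the same size, so the interval is unchanged: 104.50.

104.50°C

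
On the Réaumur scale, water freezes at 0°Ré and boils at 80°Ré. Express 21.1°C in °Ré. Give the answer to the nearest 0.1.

Linearly onto the Réaumur scale: 0 + (21.1000 / 100) × (80 - 0) = 16.9°Ré.

16.9°Ré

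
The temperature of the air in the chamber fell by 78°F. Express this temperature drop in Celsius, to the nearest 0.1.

Only the scale ratio 5/9 matters for a change in temperature.
78 × 5/9 = 43.3.

43.3°C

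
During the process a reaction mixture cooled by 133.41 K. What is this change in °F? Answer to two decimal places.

240.14°F

Only the scale ratio 1.8 matters for a change in temperature.
133.41 × 1.8 = 240.14.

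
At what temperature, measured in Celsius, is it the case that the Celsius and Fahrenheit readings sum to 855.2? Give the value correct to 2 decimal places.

Let C be the Celsius reading. The Fahrenheit reading is F = 1.8·C + 32.
Require C + F = 855.2: (2.8)·C + 32 = 855.2.
C = (855.2 - 32) / (2.8) = 294.00.

294.00°C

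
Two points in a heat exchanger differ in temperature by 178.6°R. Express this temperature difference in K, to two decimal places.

99.22 K

Only the scale ratio 5/9 matters for a change in temperature.
178.6 × 5/9 = 99.22.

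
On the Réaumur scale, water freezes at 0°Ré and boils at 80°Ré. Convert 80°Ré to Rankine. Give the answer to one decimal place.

671.7°R

Linear interpolation between the fixed points: C = (80 - 0) × 100 / (80 - 0) = 100.0000°C.
Then 100.0000 × 1.8 + 491.67 = 671.7°R.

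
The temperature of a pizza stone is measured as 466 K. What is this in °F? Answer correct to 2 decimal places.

379.13°F

In Celsius: 466 - 273.15 = 192.8500°C.
In Fahrenheit: 192.8500 × 1.8 + 32 = 379.13°F.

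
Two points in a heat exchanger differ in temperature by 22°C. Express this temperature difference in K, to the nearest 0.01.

Celsius and kelvin degrees are the same size, so the interval is unchanged: 22.00.

22.00 K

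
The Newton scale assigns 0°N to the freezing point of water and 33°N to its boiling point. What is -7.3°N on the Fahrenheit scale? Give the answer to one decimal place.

Linear interpolation between the fixed points: C = (-7.3 - 0) × 100 / (33 - 0) = -22.1212°C.
Then -22.1212 × 1.8 + 32 = -7.8°F.

-7.8°F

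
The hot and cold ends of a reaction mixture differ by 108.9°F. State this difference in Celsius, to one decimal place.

60.5°C

For a temperature interval the offset drops out; only the factor 5/9 applies.
108.9 × 5/9 = 60.5.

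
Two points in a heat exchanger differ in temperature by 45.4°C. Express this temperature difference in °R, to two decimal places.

81.72°R

For a temperature interval the offset drops out; only the factor 1.8 applies.
45.4 × 1.8 = 81.72.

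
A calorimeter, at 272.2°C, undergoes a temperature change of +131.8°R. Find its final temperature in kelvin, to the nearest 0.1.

618.6 K

The 131.8°R change is an interval, so only the factor 5/9 applies: +131.8 × 5/9 = +73.2222°C.
Final Celsius temperature: 272.2000 + 73.2222 = 345.4222°C.
In kelvin: 345.4222 + 273.15 = 618.6 K.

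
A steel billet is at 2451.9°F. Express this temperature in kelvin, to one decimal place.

In Celsius: (2451.9 - 32) × 5/9 = 1344.3889°C.
In kelvin: 1344.3889 + 273.15 = 1617.5 K.

1617.5 K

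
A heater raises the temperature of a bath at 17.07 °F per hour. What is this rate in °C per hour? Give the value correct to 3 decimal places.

The quantity depends on a temperature interval, so only the ratio of degree sizes applies; the offset between the scales is irrelevant.
A change of 1°F is a change of 5/9°C, so 17.07 × 5/9 = 9.483.

9.483 °C/hour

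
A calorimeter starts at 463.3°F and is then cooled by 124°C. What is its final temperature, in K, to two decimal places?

388.76 K

Initial temperature in Celsius: (463.3 - 32) × 5/9 = 239.6111°C.
Final Celsius temperature: 239.6111 - 124.0000 = 115.6111°C.
In kelvin: 115.6111 + 273.15 = 388.76 K.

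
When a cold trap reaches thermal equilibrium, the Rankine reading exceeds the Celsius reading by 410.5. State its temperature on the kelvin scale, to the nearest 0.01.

Let x be the Celsius reading; then the Rankine reading is 1.8·x + 491.67.
(1.8·x + 491.67) - x = 410.5  ⇒  (0.8)·x = -81.17  ⇒  x = -101.4625°C.
In kelvin: -101.4625 + 273.15 = 171.69 K.

171.69 K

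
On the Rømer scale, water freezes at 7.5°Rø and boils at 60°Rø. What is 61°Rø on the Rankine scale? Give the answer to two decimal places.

675.10°R

Linear interpolation between the fixed points: C = (61 - 7.5) × 100 / (60 - 7.5) = 101.9048°C.
Then 101.9048 × 1.8 + 491.67 = 675.10°R.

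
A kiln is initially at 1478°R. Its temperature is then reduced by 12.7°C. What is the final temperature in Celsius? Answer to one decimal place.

Initial temperature in Celsius: (1478 - 491.67) × 5/9 = 547.9611°C.
Final Celsius temperature: 547.9611 - 12.7000 = 535.2611°C.

535.3°C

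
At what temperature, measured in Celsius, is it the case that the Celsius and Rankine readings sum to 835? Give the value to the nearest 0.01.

Let C be the Celsius reading. The Rankine reading is R = 1.8·C + 491.67.
Require C + R = 835: (2.8)·C + 491.67 = 835.
C = (835 - 491.67) / (2.8) = 122.62.

122.62°C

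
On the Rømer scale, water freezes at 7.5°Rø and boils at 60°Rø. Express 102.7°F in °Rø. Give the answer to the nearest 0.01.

28.12°Rø

First in Celsius: (102.7 - 32) × 5/9 = 39.2778°C.
Linearly onto the Rømer scale: 7.5 + (39.2778 / 100) × (60 - 7.5) = 28.12°Rø.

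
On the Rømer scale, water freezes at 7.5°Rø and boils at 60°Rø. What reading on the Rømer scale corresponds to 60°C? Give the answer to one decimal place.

39.0°Rø

Linearly onto the Rømer scale: 7.5 + (60.0000 / 100) × (60 - 7.5) = 39.0°Rø.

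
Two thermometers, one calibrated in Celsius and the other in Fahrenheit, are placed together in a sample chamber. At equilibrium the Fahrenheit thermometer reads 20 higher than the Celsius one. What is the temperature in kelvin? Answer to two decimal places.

Let x be the Celsius reading; then the Fahrenheit reading is 1.8·x + 32.
(1.8·x + 32) - x = 20  ⇒  (0.8)·x = -12  ⇒  x = -15.0000°C.
In kelvin: -15.0000 + 273.15 = 258.15 K.

258.15 K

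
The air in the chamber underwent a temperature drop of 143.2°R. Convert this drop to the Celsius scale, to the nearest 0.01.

79.56°C

For a temperature interval the offset drops out; only the factor 5/9 applies.
143.2 × 5/9 = 79.56.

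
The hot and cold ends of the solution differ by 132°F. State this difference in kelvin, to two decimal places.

An interval of 1°F corresponds to 5/9 K.
132 × 5/9 = 73.33.

73.33 K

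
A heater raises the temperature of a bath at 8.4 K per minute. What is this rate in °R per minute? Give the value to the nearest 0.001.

15.120 °R/minute

Since only a temperature interval is involved, the additive offset between the scales drops out.
A change of 1 K is a change of 1.8°R, so 8.4 × 1.8 = 15.120.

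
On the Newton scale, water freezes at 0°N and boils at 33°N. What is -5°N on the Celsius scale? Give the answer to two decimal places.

Linear interpolation between the fixed points: C = (-5 - 0) × 100 / (33 - 0) = -15.1515°C.

-15.15°C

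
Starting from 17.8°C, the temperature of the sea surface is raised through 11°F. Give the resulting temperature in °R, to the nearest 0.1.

The 11°F change is an interval, so only the factor 5/9 applies: +11 × 5/9 = +6.1111°C.
Final Celsius temperature: 17.8000 + 6.1111 = 23.9111°C.
In Rankine: 23.9111 × 1.8 + 491.67 = 534.7°R.

534.7°R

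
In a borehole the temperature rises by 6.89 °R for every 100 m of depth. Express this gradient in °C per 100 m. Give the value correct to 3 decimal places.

3.828 °C/100 m

Since only a temperature interval is involved, the additive offset between the scales drops out.
A change of 1°R is a change of 5/9°C, so 6.89 × 5/9 = 3.828.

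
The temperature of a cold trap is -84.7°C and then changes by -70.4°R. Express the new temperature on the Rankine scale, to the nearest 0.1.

268.8°R

The 70.4°R change is an interval, so only the factor 5/9 applies: -70.4 × 5/9 = -39.1111°C.
Final Celsius temperature: -84.7000 - 39.1111 = -123.8111°C.
In Rankine: -123.8111 × 1.8 + 491.67 = 268.8°R.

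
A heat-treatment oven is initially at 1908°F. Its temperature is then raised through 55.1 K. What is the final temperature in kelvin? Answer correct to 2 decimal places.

Initial temperature in Celsius: (1908 - 32) × 5/9 = 1042.2222°C.
The 55.1 K change is an interval; Kelvin and Celsius degrees are the same size, so ΔC = +55.1°C.
Final Celsius temperature: 1042.2222 + 55.1000 = 1097.3222°C.
In kelvin: 1097.3222 + 273.15 = 1370.47 K.

1370.47 K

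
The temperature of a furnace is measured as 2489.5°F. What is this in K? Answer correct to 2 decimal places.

In Celsius: (2489.5 - 32) × 5/9 = 1365.2778°C.
In kelvin: 1365.2778 + 273.15 = 1638.43 K.

1638.43 K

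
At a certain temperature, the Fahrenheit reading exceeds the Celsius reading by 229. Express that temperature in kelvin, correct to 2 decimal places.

519.40 K

Let x be the Celsius reading; then the Fahrenheit reading is 1.8·x + 32.
(1.8·x + 32) - x = 229  ⇒  (0.8)·x = 197  ⇒  x = 246.2500°C.
In kelvin: 246.2500 + 273.15 = 519.40 K.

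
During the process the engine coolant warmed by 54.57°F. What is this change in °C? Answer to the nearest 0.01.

Only the scale ratio 5/9 matters for a change in temperature.
54.57 × 5/9 = 30.32.

30.32°C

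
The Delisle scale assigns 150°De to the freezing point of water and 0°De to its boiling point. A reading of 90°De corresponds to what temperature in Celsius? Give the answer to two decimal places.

40.00°C

Linear interpolation between the fixed points: C = (90 - 150) × 100 / (0 - 150) = 40.0000°C.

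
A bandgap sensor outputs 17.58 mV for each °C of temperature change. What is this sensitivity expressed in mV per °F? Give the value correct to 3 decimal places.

Since only a temperature interval is involved, the additive offset between the scales drops out.
A change of 1°F is a change of 5/9°C, so per °F the value is 17.58 × 5/9 = 9.767.

9.767 mV per °F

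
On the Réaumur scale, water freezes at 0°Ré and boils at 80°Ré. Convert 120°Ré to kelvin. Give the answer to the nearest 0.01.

423.15 K

Linear interpolation between the fixed points: C = (120 - 0) × 100 / (80 - 0) = 150.0000°C.
Then 150.0000 + 273.15 = 423.15 K.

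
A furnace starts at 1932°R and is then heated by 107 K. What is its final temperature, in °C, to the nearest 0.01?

Initial temperature in Celsius: (1932 - 491.67) × 5/9 = 800.1833°C.
The 107 K change is an interval; Kelvin and Celsius degrees are the same size, so ΔC = +107°C.
Final Celsius temperature: 800.1833 + 107.0000 = 907.1833°C.

907.18°C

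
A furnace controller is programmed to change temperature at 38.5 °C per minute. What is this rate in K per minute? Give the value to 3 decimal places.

38.500 K/minute

The quantity depends on a temperature interval, so only the ratio of degree sizes applies; the offset between the scales is irrelevant.
A change of 1°C is a change of 1 K, so 38.5 × 1 = 38.500.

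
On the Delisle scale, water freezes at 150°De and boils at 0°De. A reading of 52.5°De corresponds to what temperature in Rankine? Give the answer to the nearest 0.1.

608.7°R

Linear interpolation between the fixed points: C = (52.5 - 150) × 100 / (0 - 150) = 65.0000°C.
Then 65.0000 × 1.8 + 491.67 = 608.7°R.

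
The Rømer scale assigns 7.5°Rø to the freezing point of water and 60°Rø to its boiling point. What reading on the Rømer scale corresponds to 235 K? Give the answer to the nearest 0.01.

-12.53°Rø

First in Celsius: 235 - 273.15 = -38.1500°C.
Linearly onto the Rømer scale: 7.5 + (-38.1500 / 100) × (60 - 7.5) = -12.53°Rø.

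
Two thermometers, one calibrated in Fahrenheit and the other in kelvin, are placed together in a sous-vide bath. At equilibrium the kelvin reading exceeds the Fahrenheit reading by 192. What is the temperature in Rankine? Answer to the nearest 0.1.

Let x be the Fahrenheit reading; then the kelvin reading is 5/9·x + 255.372.
(5/9·x + 255.372) - x = 192  ⇒  (-4/9)·x = -63.3722  ⇒  x = 142.5875°F.
In Celsius: (142.5875 - 32) × 5/9 = 61.4375°C.
In Rankine: 61.4375 × 1.8 + 491.67 = 602.3°R.

602.3°R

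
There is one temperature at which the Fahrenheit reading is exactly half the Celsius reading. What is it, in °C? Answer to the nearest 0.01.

Let C be the Celsius reading. The Fahrenheit reading is F = 1.8·C + 32.
Require F = 0.5·C: 1.8·C + 32 = 0.5·C.
(1.3)·C = -32  ⇒  C = -24.62.

-24.62°C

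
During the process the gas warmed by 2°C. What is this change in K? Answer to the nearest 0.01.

Celsius and kelvin degrees are the same size, so the interval is unchanged: 2.00.

2.00 K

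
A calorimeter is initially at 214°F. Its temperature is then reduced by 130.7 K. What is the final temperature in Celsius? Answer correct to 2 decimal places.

Initial temperature in Celsius: (214 - 32) × 5/9 = 101.1111°C.
The 130.7 K change is an interval; Kelvin and Celsius degrees are the same size, so ΔC = -130.7°C.
Final Celsius temperature: 101.1111 - 130.7000 = -29.5889°C.

-29.59°C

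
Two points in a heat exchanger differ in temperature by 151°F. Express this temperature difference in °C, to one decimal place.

For a temperature interval the offset drops out; only the factor 5/9 applies.
151 × 5/9 = 83.9.

83.9°C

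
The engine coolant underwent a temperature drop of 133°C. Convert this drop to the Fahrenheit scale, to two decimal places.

239.40°F

Only the scale ratio 1.8 matters for a change in temperature.
133 × 1.8 = 239.40.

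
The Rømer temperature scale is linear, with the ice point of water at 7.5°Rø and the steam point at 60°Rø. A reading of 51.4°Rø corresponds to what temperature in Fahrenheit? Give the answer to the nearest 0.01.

Linear interpolation between the fixed points: C = (51.4 - 7.5) × 100 / (60 - 7.5) = 83.6190°C.
Then 83.6190 × 1.8 + 32 = 182.51°F.

182.51°F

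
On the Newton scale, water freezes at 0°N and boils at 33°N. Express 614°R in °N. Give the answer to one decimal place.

First in Celsius: (614 - 491.67) × 5/9 = 67.9611°C.
Linearly onto the Newton scale: 0 + (67.9611 / 100) × (33 - 0) = 22.4°N.

22.4°N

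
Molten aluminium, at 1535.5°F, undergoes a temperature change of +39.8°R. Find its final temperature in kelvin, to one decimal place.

Initial temperature in Celsius: (1535.5 - 32) × 5/9 = 835.2778°C.
The 39.8°R change is an interval, so only the factor 5/9 applies: +39.8 × 5/9 = +22.1111°C.
Final Celsius temperature: 835.2778 + 22.1111 = 857.3889°C.
In kelvin: 857.3889 + 273.15 = 1130.5 K.

1130.5 K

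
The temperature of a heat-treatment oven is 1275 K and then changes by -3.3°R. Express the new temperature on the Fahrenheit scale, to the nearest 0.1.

1832.0°F

Initial temperature in Celsius: 1275 - 273.15 = 1001.8500°C.
The 3.3°R change is an interval, so only the factor 5/9 applies: -3.3 × 5/9 = -1.8333°C.
Final Celsius temperature: 1001.8500 - 1.8333 = 1000.0167°C.
In Fahrenheit: 1000.0167 × 1.8 + 32 = 1832.0°F.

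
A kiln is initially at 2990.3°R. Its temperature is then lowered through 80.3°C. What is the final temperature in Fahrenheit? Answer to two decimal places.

2386.09°F

Initial temperature in Celsius: (2990.3 - 491.67) × 5/9 = 1388.1278°C.
Final Celsius temperature: 1388.1278 - 80.3000 = 1307.8278°C.
In Fahrenheit: 1307.8278 × 1.8 + 32 = 2386.09°F.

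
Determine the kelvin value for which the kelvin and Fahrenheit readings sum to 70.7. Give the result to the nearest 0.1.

189.4 K

Let K be the kelvin reading. The Fahrenheit reading is F = 1.8·K - 459.67.
Require K + F = 70.7: (2.8)·K - 459.67 = 70.7.
K = (70.7 + 459.67) / (2.8) = 189.4.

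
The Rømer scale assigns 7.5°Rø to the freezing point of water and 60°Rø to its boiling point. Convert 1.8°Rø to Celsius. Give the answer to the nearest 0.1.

Linear interpolation between the fixed points: C = (1.8 - 7.5) × 100 / (60 - 7.5) = -10.8571°C.

-10.9°C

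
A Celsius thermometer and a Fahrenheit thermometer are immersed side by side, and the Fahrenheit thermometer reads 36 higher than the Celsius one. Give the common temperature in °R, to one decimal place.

Let x be the Celsius reading; then the Fahrenheit reading is 1.8·x + 32.
(1.8·x + 32) - x = 36  ⇒  (0.8)·x = 4  ⇒  x = 5.0000°C.
In Rankine: 5.0000 × 1.8 + 491.67 = 500.7°R.

500.7°R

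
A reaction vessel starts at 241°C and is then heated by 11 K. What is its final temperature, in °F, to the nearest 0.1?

485.6°F

The 11 K change is an interval; Kelvin and Celsius degrees are the same size, so ΔC = +11°C.
Final Celsius temperature: 241.0000 + 11.0000 = 252.0000°C.
In Fahrenheit: 252.0000 × 1.8 + 32 = 485.6°F.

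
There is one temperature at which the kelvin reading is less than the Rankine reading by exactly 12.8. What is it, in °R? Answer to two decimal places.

Let R be the Rankine reading. The kelvin reading is K = 5/9·R.
Require K - R = -12.8: (-4/9)·R = -12.8.
R = (-12.8) / (-4/9) = 28.80.

28.80°R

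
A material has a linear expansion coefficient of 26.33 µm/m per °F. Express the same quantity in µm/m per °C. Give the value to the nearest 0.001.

47.394 µm/m per °C

Since only a temperature interval is involved, the additive offset between the scales drops out.
A change of 1°C is a change of 1.8°F, so per °C the value is 26.33 × 1.8 = 47.394.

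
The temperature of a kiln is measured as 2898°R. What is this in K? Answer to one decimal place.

In Celsius: (2898 - 491.67) × 5/9 = 1336.8500°C.
In kelvin: 1336.8500 + 273.15 = 1610.0 K.

1610.0 K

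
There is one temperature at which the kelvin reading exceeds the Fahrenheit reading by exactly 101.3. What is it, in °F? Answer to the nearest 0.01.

346.66°F

Let F be the Fahrenheit reading. The kelvin reading is K = 5/9·F + 255.372.
Require K - F = 101.3: (-4/9)·F + 255.372 = 101.3.
F = (101.3 - 255.372) / (-4/9) = 346.66.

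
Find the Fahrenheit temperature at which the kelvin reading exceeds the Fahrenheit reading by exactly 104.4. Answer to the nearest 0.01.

Let F be the Fahrenheit reading. The kelvin reading is K = 5/9·F + 255.372.
Require K - F = 104.4: (-4/9)·F + 255.372 = 104.4.
F = (104.4 - 255.372) / (-4/9) = 339.69.

339.69°F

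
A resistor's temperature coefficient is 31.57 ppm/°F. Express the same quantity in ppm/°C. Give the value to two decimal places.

Since only a temperature interval is involved, the additive offset between the scales drops out.
A change of 1°C is a change of 1.8°F, so per °C the value is 31.57 × 1.8 = 56.83.

56.83 ppm/°C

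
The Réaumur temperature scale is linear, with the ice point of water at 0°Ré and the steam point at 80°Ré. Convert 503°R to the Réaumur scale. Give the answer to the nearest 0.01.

First in Celsius: (503 - 491.67) × 5/9 = 6.2944°C.
Linearly onto the Réaumur scale: 0 + (6.2944 / 100) × (80 - 0) = 5.04°Ré.

5.04°Ré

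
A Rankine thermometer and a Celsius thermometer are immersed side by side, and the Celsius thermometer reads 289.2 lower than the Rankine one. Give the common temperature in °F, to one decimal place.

-423.6°F

Let x be the Rankine reading; then the Celsius reading is 5/9·x - 273.15.
(5/9·x - 273.15) - x = -289.2  ⇒  (-4/9)·x = -16.05  ⇒  x = 36.1125°R.
In Celsius: (36.1125 - 491.67) × 5/9 = -253.0875°C.
In Fahrenheit: -253.0875 × 1.8 + 32 = -423.6°F.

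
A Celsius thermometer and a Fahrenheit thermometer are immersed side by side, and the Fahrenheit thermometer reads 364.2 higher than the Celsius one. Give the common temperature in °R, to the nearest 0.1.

1239.1°R

Let x be the Celsius reading; then the Fahrenheit reading is 1.8·x + 32.
(1.8·x + 32) - x = 364.2  ⇒  (0.8)·x = 332.2  ⇒  x = 415.2500°C.
In Rankine: 415.2500 × 1.8 + 491.67 = 1239.1°R.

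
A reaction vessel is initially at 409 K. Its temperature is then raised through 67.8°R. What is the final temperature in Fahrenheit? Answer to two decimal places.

344.33°F

Initial temperature in Celsius: 409 - 273.15 = 135.8500°C.
The 67.8°R change is an interval, so only the factor 5/9 applies: +67.8 × 5/9 = +37.6667°C.
Final Celsius temperature: 135.8500 + 37.6667 = 173.5167°C.
In Fahrenheit: 173.5167 × 1.8 + 32 = 344.33°F.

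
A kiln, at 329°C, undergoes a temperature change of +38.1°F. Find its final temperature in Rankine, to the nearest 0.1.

The 38.1°F change is an interval, so only the factor 5/9 applies: +38.1 × 5/9 = +21.1667°C.
Final Celsius temperature: 329.0000 + 21.1667 = 350.1667°C.
In Rankine: 350.1667 × 1.8 + 491.67 = 1122.0°R.

1122.0°R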